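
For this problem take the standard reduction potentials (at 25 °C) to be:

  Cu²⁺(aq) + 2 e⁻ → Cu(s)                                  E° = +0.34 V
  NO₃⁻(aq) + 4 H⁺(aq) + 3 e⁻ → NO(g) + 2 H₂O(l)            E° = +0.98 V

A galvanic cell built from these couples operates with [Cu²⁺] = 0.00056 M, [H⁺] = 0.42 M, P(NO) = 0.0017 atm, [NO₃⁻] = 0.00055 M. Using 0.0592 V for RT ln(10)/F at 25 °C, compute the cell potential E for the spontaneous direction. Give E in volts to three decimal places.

+0.697 V

NO₃⁻/NO is the cathode (higher E°), Cu²⁺/Cu the anode: E°cell = +0.98 − (+0.34) = +0.64 V, n = 6.
Overall: 2 NO₃⁻(aq) + 8 H⁺(aq) + 3 Cu(s) → 2 NO(g) + 4 H₂O(l) + 3 Cu²⁺(aq)
Q = P(NO)^2·[Cu²⁺]^3 / ([NO₃⁻]^2·[H⁺]^8); log Q = -5.761.
E = E° − (0.0592/n) log Q = +0.64 − (0.0592/6)(-5.761) = +0.697 V.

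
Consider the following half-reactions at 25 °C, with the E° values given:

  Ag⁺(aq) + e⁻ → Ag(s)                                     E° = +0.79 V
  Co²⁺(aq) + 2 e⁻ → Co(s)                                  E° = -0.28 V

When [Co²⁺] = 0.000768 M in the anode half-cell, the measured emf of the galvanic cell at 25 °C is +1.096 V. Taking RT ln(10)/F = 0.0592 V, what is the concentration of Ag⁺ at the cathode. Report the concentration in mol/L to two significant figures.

Ag⁺/Ag is the cathode, Co²⁺/Co the anode: E°cell = +1.07 V, n = 2.
Overall reaction: 2 Ag⁺(aq) + Co(s) → 2 Ag(s) + Co²⁺(aq); Q = [Co²⁺]^1/[Ag⁺]^2.
From E = E° − (0.0592/n) log Q: log Q = (E° − E)·n/0.0592 = (+1.07 − (+1.096))·2/0.0592 = -0.8784.
So 2·log[Ag⁺] = 1·log(0.000768) − log Q = -3.1146 − (-0.8784) = -2.2362; log[Ag⁺] = -2.2362 / 2 = -1.1181; [Ag⁺] = 10^(-1.1181) ≈ 0.076 M.

0.076 M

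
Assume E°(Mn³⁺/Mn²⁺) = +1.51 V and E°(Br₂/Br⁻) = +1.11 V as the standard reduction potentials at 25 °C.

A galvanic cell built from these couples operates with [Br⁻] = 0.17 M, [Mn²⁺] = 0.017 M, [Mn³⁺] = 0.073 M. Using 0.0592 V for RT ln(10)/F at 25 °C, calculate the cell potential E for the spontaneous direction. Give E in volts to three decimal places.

+0.392 V

Mn³⁺/Mn²⁺ is the cathode (higher E°), Br₂/Br⁻ the anode: E°cell = +1.51 − (+1.11) = +0.40 V, n = 2.
Overall: 2 Mn³⁺(aq) + 2 Br⁻(aq) → 2 Mn²⁺(aq) + Br₂(l)
Q = [Mn²⁺]^2 / ([Mn³⁺]^2·[Br⁻]^2); log Q = 0.273.
E = E° − (0.0592/n) log Q = +0.40 − (0.0592/2)(0.273) = +0.392 V.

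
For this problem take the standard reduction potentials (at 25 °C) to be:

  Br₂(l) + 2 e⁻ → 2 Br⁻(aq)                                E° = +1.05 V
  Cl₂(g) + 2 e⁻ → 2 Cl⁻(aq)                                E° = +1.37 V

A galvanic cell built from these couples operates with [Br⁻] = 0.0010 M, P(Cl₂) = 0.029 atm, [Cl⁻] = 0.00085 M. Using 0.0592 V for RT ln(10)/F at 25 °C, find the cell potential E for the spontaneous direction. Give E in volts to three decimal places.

+0.279 V

Cl₂/Cl⁻ is the cathode (higher E°), Br₂/Br⁻ the anode: E°cell = +1.37 − (+1.05) = +0.32 V, n = 2.
Overall: Cl₂(g) + 2 Br⁻(aq) → 2 Cl⁻(aq) + Br₂(l)
Q = [Cl⁻]^2 / (P(Cl₂)·[Br⁻]^2); log Q = 1.396.
E = E° − (0.0592/n) log Q = +0.32 − (0.0592/2)(1.396) = +0.279 V.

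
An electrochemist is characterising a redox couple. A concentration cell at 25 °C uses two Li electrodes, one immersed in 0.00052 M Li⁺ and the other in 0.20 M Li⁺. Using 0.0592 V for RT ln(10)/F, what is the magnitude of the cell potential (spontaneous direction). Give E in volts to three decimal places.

For a concentration cell E°cell = 0. The 0.20 M side is the cathode (reduction is favoured where [Li⁺] is higher).
With n = 1, E = −(0.0592/1) log([Li⁺]ₐₙ/[Li⁺]꜀ₐₜ) = −(0.0592/1) log(0.00052/0.2) = −(0.0592/1)(-2.585) = +0.153 V.

+0.153 V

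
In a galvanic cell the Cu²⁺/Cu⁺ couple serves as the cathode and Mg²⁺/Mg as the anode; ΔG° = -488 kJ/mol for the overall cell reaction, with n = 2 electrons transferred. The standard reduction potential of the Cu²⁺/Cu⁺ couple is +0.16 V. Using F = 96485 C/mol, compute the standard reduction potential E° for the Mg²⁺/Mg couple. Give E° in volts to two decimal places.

E°cell = −ΔG°/(nF) = −(-488×10³)/((2)(96485)) = +2.529 V.
Since Cu²⁺/Cu⁺ is the cathode and Mg²⁺/Mg the anode, E°cell = E°(Cu²⁺/Cu⁺) − E°(Mg²⁺/Mg).
So E°(Mg²⁺/Mg) = E°(Cu²⁺/Cu⁺) − E°cell = (+0.16) − (+2.529) = -2.37 V.

-2.37 V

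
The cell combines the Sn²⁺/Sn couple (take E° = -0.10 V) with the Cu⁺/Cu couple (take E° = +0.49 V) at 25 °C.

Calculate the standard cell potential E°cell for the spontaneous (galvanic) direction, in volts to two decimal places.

The Cu⁺/Cu couple has the higher reduction potential, so it is the cathode; Sn²⁺/Sn is oxidised at the anode.
E°cell = E°(cathode) − E°(anode) = (+0.49) − (-0.10) = +0.59 V.

+0.59 V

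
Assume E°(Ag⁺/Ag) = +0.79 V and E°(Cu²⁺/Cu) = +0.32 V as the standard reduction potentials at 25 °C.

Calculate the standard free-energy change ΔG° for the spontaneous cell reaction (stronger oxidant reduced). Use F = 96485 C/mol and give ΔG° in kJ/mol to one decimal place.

-90.7 kJ/mol

Ag⁺/Ag (E° = +0.79 V) is the cathode; Cu²⁺/Cu (E° = +0.32 V) is the anode, so E°cell = +0.47 V.
Balancing electrons gives n = 2 (lcm of 1 and 2).
ΔG° = −nFE° = −(2)(96485)(+0.47) = -90,696 J = -90.7 kJ/mol.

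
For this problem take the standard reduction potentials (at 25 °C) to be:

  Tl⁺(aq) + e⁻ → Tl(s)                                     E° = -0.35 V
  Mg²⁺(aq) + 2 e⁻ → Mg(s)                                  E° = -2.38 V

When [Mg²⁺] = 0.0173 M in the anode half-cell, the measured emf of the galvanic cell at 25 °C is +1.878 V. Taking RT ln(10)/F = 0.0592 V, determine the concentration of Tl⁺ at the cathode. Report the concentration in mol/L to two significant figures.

Tl⁺/Tl is the cathode, Mg²⁺/Mg the anode: E°cell = +2.03 V, n = 2.
Overall reaction: 2 Tl⁺(aq) + Mg(s) → 2 Tl(s) + Mg²⁺(aq); Q = [Mg²⁺]^1/[Tl⁺]^2.
From E = E° − (0.0592/n) log Q: log Q = (E° − E)·n/0.0592 = (+2.03 − (+1.878))·2/0.0592 = 5.1351.
So 2·log[Tl⁺] = 1·log(0.0173) − log Q = -1.7620 − (5.1351) = -6.8971; log[Tl⁺] = -6.8971 / 2 = -3.4486; [Tl⁺] = 10^(-3.4486) ≈ 0.00036 M.

0.00036 M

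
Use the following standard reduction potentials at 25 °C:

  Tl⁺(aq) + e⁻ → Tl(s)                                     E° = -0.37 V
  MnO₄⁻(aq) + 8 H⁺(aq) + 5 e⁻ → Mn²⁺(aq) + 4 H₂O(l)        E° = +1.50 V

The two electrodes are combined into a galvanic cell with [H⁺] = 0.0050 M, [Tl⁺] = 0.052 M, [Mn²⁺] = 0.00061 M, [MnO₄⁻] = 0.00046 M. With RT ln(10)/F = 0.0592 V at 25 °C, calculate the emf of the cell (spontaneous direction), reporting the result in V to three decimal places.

MnO₄⁻/Mn²⁺ is the cathode (higher E°), Tl⁺/Tl the anode: E°cell = +1.50 − (-0.37) = +1.87 V, n = 5.
Overall: MnO₄⁻(aq) + 8 H⁺(aq) + 5 Tl(s) → Mn²⁺(aq) + 4 H₂O(l) + 5 Tl⁺(aq)
Q = [Mn²⁺]·[Tl⁺]^5 / ([MnO₄⁻]·[H⁺]^8); log Q = 12.111.
E = E° − (0.0592/n) log Q = +1.87 − (0.0592/5)(12.111) = +1.727 V.

+1.727 V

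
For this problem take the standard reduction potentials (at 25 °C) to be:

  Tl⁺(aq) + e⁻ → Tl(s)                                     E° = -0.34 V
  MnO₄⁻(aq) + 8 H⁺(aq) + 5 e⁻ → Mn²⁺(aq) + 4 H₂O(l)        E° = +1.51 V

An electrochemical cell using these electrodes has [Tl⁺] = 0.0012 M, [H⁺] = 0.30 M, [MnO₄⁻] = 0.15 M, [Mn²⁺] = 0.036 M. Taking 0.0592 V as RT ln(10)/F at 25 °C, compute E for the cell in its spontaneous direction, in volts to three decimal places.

+1.981 V

MnO₄⁻/Mn²⁺ is the cathode (higher E°), Tl⁺/Tl the anode: E°cell = +1.51 − (-0.34) = +1.85 V, n = 5.
Overall: MnO₄⁻(aq) + 8 H⁺(aq) + 5 Tl(s) → Mn²⁺(aq) + 4 H₂O(l) + 5 Tl⁺(aq)
Q = [Mn²⁺]·[Tl⁺]^5 / ([MnO₄⁻]·[H⁺]^8); log Q = -11.041.
E = E° − (0.0592/n) log Q = +1.85 − (0.0592/5)(-11.041) = +1.981 V.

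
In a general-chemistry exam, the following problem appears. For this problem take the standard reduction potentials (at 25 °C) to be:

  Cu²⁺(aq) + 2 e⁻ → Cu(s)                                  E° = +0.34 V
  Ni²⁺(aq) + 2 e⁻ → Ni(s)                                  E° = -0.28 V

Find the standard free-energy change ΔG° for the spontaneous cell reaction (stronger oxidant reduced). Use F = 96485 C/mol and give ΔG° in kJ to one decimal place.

Cu²⁺/Cu (E° = +0.34 V) is the cathode; Ni²⁺/Ni (E° = -0.28 V) is the anode, so E°cell = +0.62 V.
Balancing electrons gives n = 2 (lcm of 2 and 2).
ΔG° = −nFE° = −(2)(96485)(+0.62) = -119,641 J = -119.6 kJ.

-119.6 kJ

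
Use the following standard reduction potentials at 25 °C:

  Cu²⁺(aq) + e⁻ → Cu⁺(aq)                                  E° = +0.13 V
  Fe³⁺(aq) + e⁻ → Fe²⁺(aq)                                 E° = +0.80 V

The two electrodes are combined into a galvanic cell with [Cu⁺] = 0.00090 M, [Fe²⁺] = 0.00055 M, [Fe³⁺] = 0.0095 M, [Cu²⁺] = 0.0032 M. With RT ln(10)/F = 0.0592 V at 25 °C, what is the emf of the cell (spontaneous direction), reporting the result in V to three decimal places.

Fe³⁺/Fe²⁺ is the cathode (higher E°), Cu²⁺/Cu⁺ the anode: E°cell = +0.80 − (+0.13) = +0.67 V, n = 1.
Overall: Fe³⁺(aq) + Cu⁺(aq) → Fe²⁺(aq) + Cu²⁺(aq)
Q = [Fe²⁺]·[Cu²⁺] / ([Fe³⁺]·[Cu⁺]); log Q = -0.686.
E = E° − (0.0592/n) log Q = +0.67 − (0.0592/1)(-0.686) = +0.711 V.

+0.711 V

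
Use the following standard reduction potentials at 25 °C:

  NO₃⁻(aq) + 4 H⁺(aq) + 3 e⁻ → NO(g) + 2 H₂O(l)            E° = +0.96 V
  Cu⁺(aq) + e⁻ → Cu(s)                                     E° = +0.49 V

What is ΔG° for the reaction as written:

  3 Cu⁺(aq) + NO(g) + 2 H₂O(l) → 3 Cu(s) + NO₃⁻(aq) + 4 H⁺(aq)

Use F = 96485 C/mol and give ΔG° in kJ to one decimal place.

+136.0 kJ

As written, Cu⁺/Cu is reduced (cathode) and NO₃⁻/NO is oxidised (anode), so E°cell = (+0.49) − (+0.96) = -0.47 V.
Balancing electrons gives n = 3.
ΔG° = −nFE° = −(3)(96485)(-0.47) = 136,044 J = +136.0 kJ.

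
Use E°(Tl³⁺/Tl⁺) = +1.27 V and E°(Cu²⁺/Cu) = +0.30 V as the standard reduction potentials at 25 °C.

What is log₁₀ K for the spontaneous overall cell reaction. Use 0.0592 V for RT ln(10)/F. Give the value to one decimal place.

Cathode: Tl³⁺/Tl⁺; anode: Cu²⁺/Cu. E°cell = +0.97 V, n = 2.
log K = nE°cell / 0.0592 = (2)(+0.97) / 0.0592 = 32.8.

32.8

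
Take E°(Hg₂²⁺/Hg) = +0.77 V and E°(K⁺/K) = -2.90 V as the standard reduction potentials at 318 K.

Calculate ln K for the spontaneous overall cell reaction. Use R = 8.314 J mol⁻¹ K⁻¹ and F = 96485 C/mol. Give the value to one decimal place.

Cathode: Hg₂²⁺/Hg; anode: K⁺/K. E°cell = (+0.77) − (-2.90) = +3.67 V, with n = 2.
ΔG° = −nFE° = −RT ln K, so ln K = nFE°/(RT) = (2)(96485)(+3.67) / ((8.314)(318)) = 267.867.

267.9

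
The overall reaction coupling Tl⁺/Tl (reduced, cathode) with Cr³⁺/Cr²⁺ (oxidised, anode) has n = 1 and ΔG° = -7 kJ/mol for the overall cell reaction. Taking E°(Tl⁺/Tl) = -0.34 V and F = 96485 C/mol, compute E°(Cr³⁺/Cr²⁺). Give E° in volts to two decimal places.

-0.41 V

E°cell = −ΔG°/(nF) = −(-7×10³)/((1)(96485)) = +0.073 V.
Since Tl⁺/Tl is the cathode and Cr³⁺/Cr²⁺ the anode, E°cell = E°(Tl⁺/Tl) − E°(Cr³⁺/Cr²⁺).
So E°(Cr³⁺/Cr²⁺) = E°(Tl⁺/Tl) − E°cell = (-0.34) − (+0.073) = -0.41 V.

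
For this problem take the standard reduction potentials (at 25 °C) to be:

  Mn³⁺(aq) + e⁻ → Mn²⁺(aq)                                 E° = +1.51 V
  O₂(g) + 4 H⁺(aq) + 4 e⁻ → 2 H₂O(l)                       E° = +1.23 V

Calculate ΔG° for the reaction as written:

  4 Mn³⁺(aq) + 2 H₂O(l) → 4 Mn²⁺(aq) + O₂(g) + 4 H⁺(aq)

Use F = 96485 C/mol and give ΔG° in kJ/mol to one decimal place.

-108.1 kJ/mol

As written, Mn³⁺/Mn²⁺ is reduced (cathode) and O₂/H₂O is oxidised (anode), so E°cell = (+1.51) − (+1.23) = +0.28 V.
Balancing electrons gives n = 4.
ΔG° = −nFE° = −(4)(96485)(+0.28) = -108,063 J = -108.1 kJ/mol.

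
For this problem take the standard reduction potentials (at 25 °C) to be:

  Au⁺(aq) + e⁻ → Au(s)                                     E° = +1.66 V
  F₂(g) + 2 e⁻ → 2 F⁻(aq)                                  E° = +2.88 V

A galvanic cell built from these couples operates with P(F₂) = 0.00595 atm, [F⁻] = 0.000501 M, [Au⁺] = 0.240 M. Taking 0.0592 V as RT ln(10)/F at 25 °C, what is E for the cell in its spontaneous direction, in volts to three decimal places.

F₂/F⁻ is the cathode (higher E°), Au⁺/Au the anode: E°cell = +2.88 − (+1.66) = +1.22 V, n = 2.
Overall: F₂(g) + 2 Au(s) → 2 F⁻(aq) + 2 Au⁺(aq)
Q = [F⁻]^2·[Au⁺]^2 / (P(F₂)); log Q = -5.614.
E = E° − (0.0592/n) log Q = +1.22 − (0.0592/2)(-5.614) = +1.386 V.

+1.386 V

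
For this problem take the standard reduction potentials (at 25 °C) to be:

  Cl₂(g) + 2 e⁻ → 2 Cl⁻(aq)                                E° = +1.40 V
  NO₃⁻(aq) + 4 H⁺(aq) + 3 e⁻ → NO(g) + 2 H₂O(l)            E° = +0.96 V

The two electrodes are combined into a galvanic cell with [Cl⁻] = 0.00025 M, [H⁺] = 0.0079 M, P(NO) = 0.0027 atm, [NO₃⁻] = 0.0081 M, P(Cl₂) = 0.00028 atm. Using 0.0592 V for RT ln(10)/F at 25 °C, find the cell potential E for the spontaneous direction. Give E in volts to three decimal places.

Cl₂/Cl⁻ is the cathode (higher E°), NO₃⁻/NO the anode: E°cell = +1.40 − (+0.96) = +0.44 V, n = 6.
Overall: 3 Cl₂(g) + 2 NO(g) + 4 H₂O(l) → 6 Cl⁻(aq) + 2 NO₃⁻(aq) + 8 H⁺(aq)
Q = [Cl⁻]^6·[NO₃⁻]^2·[H⁺]^8 / (P(Cl₂)^3·P(NO)^2); log Q = -26.819.
E = E° − (0.0592/n) log Q = +0.44 − (0.0592/6)(-26.819) = +0.705 V.

+0.705 V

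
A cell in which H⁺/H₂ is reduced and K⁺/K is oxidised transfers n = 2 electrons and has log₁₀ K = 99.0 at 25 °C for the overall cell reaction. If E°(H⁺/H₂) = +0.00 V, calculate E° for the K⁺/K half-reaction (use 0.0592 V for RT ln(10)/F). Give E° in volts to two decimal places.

E°cell = (0.0592/n)·log K = (0.0592/2)(99.0) = +2.930 V.
Since H⁺/H₂ is the cathode and K⁺/K the anode, E°cell = E°(H⁺/H₂) − E°(K⁺/K).
So E°(K⁺/K) = E°(H⁺/H₂) − E°cell = (+0.00) − (+2.930) = -2.93 V.

-2.93 V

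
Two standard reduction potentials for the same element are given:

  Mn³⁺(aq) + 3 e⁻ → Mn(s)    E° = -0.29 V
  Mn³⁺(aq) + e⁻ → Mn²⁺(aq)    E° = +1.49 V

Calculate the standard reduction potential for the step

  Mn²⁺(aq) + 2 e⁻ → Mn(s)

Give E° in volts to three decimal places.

-1.180 V

Sequential free energies add, so n₃E°₃ = n₁E°₁ + n₂E°₂.
With n₃ = 3, and the known step contributing 1×(+1.49) V, the unknown satisfies 2·E° = 3×(-0.29) − 1×(+1.49) = -2.360.
E° = -2.360 / 2 = -1.180 V.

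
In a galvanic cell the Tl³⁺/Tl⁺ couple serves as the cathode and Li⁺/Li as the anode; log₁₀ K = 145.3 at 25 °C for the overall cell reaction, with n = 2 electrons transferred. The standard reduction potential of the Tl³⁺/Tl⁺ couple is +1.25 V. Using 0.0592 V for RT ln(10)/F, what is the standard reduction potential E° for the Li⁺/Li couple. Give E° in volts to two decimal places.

E°cell = (0.0592/n)·log K = (0.0592/2)(145.3) = +4.301 V.
Since Tl³⁺/Tl⁺ is the cathode and Li⁺/Li the anode, E°cell = E°(Tl³⁺/Tl⁺) − E°(Li⁺/Li).
So E°(Li⁺/Li) = E°(Tl³⁺/Tl⁺) − E°cell = (+1.25) − (+4.301) = -3.05 V.

-3.05 V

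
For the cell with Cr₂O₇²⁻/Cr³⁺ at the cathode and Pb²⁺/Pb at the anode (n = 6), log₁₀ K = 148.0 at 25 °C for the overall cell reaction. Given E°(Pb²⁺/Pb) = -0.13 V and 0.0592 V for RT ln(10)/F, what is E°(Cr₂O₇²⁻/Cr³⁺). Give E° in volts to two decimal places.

+1.33 V

E°cell = (0.0592/n)·log K = (0.0592/6)(148.0) = +1.460 V.
Since Cr₂O₇²⁻/Cr³⁺ is the cathode and Pb²⁺/Pb the anode, E°cell = E°(Cr₂O₇²⁻/Cr³⁺) − E°(Pb²⁺/Pb).
So E°(Cr₂O₇²⁻/Cr³⁺) = E°cell + E°(Pb²⁺/Pb) = +1.460 + (-0.13) = +1.33 V.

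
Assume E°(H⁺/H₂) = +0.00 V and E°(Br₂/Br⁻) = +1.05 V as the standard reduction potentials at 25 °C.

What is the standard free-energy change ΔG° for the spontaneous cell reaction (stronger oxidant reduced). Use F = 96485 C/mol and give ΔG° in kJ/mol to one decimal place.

-202.6 kJ/mol

Br₂/Br⁻ (E° = +1.05 V) is the cathode; H⁺/H₂ (E° = +0.00 V) is the anode, so E°cell = +1.05 V.
Balancing electrons gives n = 2 (lcm of 2 and 2).
ΔG° = −nFE° = −(2)(96485)(+1.05) = -202,618 J = -202.6 kJ/mol.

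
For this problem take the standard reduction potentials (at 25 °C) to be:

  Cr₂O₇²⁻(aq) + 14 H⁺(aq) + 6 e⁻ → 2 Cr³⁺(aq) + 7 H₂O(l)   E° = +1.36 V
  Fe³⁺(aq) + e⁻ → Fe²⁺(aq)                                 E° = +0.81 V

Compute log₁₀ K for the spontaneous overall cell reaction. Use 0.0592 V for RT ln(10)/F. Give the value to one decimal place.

Cathode: Cr₂O₇²⁻/Cr³⁺; anode: Fe³⁺/Fe²⁺. E°cell = +0.55 V, n = 6.
log K = nE°cell / 0.0592 = (6)(+0.55) / 0.0592 = 55.7.

55.7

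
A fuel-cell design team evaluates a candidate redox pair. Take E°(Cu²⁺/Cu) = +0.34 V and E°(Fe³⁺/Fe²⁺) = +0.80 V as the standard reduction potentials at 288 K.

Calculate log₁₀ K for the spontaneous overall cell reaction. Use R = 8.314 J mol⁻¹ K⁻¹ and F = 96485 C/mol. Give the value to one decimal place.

Cathode: Fe³⁺/Fe²⁺; anode: Cu²⁺/Cu. E°cell = (+0.80) − (+0.34) = +0.46 V, with n = 2.
ΔG° = −nFE° = −RT ln K, so ln K = nFE°/(RT) = (2)(96485)(+0.46) / ((8.314)(288)) = 37.072.
log₁₀ K = 37.072 / ln 10 = 16.1.

16.1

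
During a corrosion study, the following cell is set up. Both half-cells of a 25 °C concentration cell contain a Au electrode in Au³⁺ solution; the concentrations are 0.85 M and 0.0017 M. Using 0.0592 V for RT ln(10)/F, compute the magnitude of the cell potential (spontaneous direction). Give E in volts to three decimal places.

+0.053 V

For a concentration cell E°cell = 0. The 0.85 M side is the cathode (reduction is favoured where [Au³⁺] is higher).
With n = 3, E = −(0.0592/3) log([Au³⁺]ₐₙ/[Au³⁺]꜀ₐₜ) = −(0.0592/3) log(0.0017/0.85) = −(0.0592/3)(-2.699) = +0.053 V.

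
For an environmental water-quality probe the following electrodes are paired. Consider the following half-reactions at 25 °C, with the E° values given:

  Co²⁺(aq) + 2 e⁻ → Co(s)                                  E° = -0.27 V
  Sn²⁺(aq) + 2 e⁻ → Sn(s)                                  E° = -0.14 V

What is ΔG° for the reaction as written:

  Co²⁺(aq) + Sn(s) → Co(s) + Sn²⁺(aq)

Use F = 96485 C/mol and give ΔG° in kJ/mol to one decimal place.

As written, Co²⁺/Co is reduced (cathode) and Sn²⁺/Sn is oxidised (anode), so E°cell = (-0.27) − (-0.14) = -0.13 V.
Balancing electrons gives n = 2.
ΔG° = −nFE° = −(2)(96485)(-0.13) = 25,086 J = +25.1 kJ/mol.

+25.1 kJ/mol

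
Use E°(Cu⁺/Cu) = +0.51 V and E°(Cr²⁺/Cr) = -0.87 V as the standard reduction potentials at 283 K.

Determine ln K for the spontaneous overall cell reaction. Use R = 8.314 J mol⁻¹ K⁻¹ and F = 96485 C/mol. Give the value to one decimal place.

Cathode: Cu⁺/Cu; anode: Cr²⁺/Cr. E°cell = (+0.51) − (-0.87) = +1.38 V, with n = 2.
ΔG° = −nFE° = −RT ln K, so ln K = nFE°/(RT) = (2)(96485)(+1.38) / ((8.314)(283)) = 113.181.

113.2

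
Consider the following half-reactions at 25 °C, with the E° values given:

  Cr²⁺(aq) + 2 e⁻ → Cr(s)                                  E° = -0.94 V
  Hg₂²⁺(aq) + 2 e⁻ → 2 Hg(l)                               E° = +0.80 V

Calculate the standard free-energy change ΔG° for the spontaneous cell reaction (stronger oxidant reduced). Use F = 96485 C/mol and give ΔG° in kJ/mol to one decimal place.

Hg₂²⁺/Hg (E° = +0.80 V) is the cathode; Cr²⁺/Cr (E° = -0.94 V) is the anode, so E°cell = +1.74 V.
Balancing electrons gives n = 2 (lcm of 2 and 2).
ΔG° = −nFE° = −(2)(96485)(+1.74) = -335,768 J = -335.8 kJ/mol.

-335.8 kJ/mol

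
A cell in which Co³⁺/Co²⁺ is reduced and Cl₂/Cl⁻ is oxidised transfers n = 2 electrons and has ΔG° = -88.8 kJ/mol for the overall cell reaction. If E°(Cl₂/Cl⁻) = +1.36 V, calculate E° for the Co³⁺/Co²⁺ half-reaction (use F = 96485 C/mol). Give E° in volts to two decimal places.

E°cell = −ΔG°/(nF) = −(-88.8×10³)/((2)(96485)) = +0.460 V.
Since Co³⁺/Co²⁺ is the cathode and Cl₂/Cl⁻ the anode, E°cell = E°(Co³⁺/Co²⁺) − E°(Cl₂/Cl⁻).
So E°(Co³⁺/Co²⁺) = E°cell + E°(Cl₂/Cl⁻) = +0.460 + (+1.36) = +1.82 V.

+1.82 V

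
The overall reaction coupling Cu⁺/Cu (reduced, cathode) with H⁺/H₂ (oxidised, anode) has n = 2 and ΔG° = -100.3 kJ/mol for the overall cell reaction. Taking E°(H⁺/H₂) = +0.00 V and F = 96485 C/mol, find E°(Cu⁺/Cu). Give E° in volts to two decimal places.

+0.52 V

E°cell = −ΔG°/(nF) = −(-100.3×10³)/((2)(96485)) = +0.520 V.
Since Cu⁺/Cu is the cathode and H⁺/H₂ the anode, E°cell = E°(Cu⁺/Cu) − E°(H⁺/H₂).
So E°(Cu⁺/Cu) = E°cell + E°(H⁺/H₂) = +0.520 + (+0.00) = +0.52 V.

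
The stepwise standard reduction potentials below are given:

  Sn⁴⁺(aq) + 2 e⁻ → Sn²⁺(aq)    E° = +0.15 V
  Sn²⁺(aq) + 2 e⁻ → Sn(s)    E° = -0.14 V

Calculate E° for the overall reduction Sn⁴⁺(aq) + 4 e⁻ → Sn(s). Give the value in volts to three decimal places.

+0.005 V

Standard free energies of sequential steps add: ΔG°₃ = ΔG°₁ + ΔG°₂, so n₃E°₃ = n₁E°₁ + n₂E°₂.
E°₃ = (2×+0.15 + 2×-0.14) / 4 = (+0.020) / 4 = +0.005 V.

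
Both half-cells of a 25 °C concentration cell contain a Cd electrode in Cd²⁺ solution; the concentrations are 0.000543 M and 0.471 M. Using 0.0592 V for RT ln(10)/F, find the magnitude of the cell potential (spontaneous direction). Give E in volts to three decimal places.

For a concentration cell E°cell = 0. The 0.471 M side is the cathode (reduction is favoured where [Cd²⁺] is higher).
With n = 2, E = −(0.0592/2) log([Cd²⁺]ₐₙ/[Cd²⁺]꜀ₐₜ) = −(0.0592/2) log(0.000543/0.471) = −(0.0592/2)(-2.938) = +0.087 V.

+0.087 V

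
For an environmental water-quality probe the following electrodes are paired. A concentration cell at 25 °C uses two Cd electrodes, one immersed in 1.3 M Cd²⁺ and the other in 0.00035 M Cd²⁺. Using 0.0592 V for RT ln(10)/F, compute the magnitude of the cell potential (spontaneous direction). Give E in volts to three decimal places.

+0.106 V

For a concentration cell E°cell = 0. The 1.3 M side is the cathode (reduction is favoured where [Cd²⁺] is higher).
With n = 2, E = −(0.0592/2) log([Cd²⁺]ₐₙ/[Cd²⁺]꜀ₐₜ) = −(0.0592/2) log(0.00035/1.3) = −(0.0592/2)(-3.570) = +0.106 V.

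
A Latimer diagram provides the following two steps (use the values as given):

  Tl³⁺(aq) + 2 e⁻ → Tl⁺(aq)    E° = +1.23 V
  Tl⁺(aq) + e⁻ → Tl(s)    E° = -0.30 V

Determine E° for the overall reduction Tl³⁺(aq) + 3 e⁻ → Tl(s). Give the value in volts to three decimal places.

+0.720 V

Standard free energies of sequential steps add: ΔG°₃ = ΔG°₁ + ΔG°₂, so n₃E°₃ = n₁E°₁ + n₂E°₂.
E°₃ = (2×+1.23 + 1×-0.30) / 3 = (+2.160) / 3 = +0.720 V.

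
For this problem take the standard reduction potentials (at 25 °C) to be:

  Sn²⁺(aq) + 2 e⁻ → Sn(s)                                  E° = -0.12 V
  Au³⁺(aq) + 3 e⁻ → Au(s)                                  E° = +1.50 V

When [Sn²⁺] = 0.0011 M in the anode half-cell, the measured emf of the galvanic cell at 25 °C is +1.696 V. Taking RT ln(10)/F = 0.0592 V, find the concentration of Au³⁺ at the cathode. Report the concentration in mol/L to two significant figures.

0.26 M

Au³⁺/Au is the cathode, Sn²⁺/Sn the anode: E°cell = +1.62 V, n = 6.
Overall reaction: 2 Au³⁺(aq) + 3 Sn(s) → 2 Au(s) + 3 Sn²⁺(aq); Q = [Sn²⁺]^3/[Au³⁺]^2.
From E = E° − (0.0592/n) log Q: log Q = (E° − E)·n/0.0592 = (+1.62 − (+1.696))·6/0.0592 = -7.7027.
So 2·log[Au³⁺] = 3·log(0.0011) − log Q = -8.8758 − (-7.7027) = -1.1731; log[Au³⁺] = -1.1731 / 2 = -0.5866; [Au³⁺] = 10^(-0.5866) ≈ 0.26 M.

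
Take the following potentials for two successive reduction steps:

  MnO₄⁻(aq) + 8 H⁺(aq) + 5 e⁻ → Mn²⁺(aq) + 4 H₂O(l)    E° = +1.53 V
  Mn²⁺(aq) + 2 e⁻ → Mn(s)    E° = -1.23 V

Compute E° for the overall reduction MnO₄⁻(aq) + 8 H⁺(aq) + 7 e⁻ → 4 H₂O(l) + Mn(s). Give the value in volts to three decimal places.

Since ΔG° = −nFE° is additive over sequential reductions, n₃E°₃ = n₁E°₁ + n₂E°₂.
E°₃ = (5×+1.53 + 2×-1.23) / 7 = (+5.190) / 7 = +0.741 V.

+0.741 V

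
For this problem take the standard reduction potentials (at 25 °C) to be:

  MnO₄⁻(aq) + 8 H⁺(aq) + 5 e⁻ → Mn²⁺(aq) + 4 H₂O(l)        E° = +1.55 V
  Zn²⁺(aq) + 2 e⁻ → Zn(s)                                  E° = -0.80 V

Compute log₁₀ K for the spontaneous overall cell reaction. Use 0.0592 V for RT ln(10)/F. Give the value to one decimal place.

Cathode: MnO₄⁻/Mn²⁺; anode: Zn²⁺/Zn. E°cell = +2.35 V, n = 10.
log K = nE°cell / 0.0592 = (10)(+2.35) / 0.0592 = 397.0.

397.0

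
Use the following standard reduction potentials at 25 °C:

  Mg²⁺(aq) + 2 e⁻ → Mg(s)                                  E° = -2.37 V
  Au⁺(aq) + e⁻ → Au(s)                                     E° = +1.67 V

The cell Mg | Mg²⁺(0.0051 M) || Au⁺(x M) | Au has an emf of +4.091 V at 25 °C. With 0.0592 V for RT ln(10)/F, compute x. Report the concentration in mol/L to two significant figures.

Au⁺/Au is the cathode, Mg²⁺/Mg the anode: E°cell = +4.04 V, n = 2.
Overall reaction: 2 Au⁺(aq) + Mg(s) → 2 Au(s) + Mg²⁺(aq); Q = [Mg²⁺]^1/[Au⁺]^2.
From E = E° − (0.0592/n) log Q: log Q = (E° − E)·n/0.0592 = (+4.04 − (+4.091))·2/0.0592 = -1.7230.
So 2·log[Au⁺] = 1·log(0.0051) − log Q = -2.2924 − (-1.7230) = -0.5694; log[Au⁺] = -0.5694 / 2 = -0.2847; [Au⁺] = 10^(-0.2847) ≈ 0.52 M.

0.52 M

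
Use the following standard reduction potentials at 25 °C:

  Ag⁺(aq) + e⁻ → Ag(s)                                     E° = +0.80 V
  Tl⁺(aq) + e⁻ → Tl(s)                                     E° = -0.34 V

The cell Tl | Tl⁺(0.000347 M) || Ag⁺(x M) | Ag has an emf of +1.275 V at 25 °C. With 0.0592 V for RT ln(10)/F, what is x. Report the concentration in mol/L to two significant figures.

Ag⁺/Ag is the cathode, Tl⁺/Tl the anode: E°cell = +1.14 V, n = 1.
Overall reaction: Ag⁺(aq) + Tl(s) → Ag(s) + Tl⁺(aq); Q = [Tl⁺]^1/[Ag⁺]^1.
From E = E° − (0.0592/n) log Q: log Q = (E° − E)·n/0.0592 = (+1.14 − (+1.275))·1/0.0592 = -2.2804.
So 1·log[Ag⁺] = 1·log(0.000347) − log Q = -3.4597 − (-2.2804) = -1.1793; [Ag⁺] = 10^(-1.1793) ≈ 0.066 M.

0.066 M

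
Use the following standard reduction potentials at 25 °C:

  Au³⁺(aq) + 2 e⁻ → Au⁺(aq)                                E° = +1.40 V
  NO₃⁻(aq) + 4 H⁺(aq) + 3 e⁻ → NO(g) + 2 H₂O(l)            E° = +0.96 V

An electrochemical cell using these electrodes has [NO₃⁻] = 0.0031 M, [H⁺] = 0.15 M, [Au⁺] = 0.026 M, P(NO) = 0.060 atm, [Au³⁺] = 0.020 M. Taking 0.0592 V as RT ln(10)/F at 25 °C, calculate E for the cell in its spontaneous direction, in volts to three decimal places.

Au³⁺/Au⁺ is the cathode (higher E°), NO₃⁻/NO the anode: E°cell = +1.40 − (+0.96) = +0.44 V, n = 6.
Overall: 3 Au³⁺(aq) + 2 NO(g) + 4 H₂O(l) → 3 Au⁺(aq) + 2 NO₃⁻(aq) + 8 H⁺(aq)
Q = [Au⁺]^3·[NO₃⁻]^2·[H⁺]^8 / ([Au³⁺]^3·P(NO)^2); log Q = -8.823.
E = E° − (0.0592/n) log Q = +0.44 − (0.0592/6)(-8.823) = +0.527 V.

+0.527 V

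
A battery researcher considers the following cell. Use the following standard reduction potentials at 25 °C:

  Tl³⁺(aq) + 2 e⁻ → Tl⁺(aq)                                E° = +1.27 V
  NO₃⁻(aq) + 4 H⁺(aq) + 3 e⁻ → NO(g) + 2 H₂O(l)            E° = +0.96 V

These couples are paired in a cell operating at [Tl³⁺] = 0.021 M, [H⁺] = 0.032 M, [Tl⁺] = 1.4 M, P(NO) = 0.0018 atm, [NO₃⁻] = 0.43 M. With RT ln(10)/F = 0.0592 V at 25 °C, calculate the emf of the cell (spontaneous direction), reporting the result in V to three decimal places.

Tl³⁺/Tl⁺ is the cathode (higher E°), NO₃⁻/NO the anode: E°cell = +1.27 − (+0.96) = +0.31 V, n = 6.
Overall: 3 Tl³⁺(aq) + 2 NO(g) + 4 H₂O(l) → 3 Tl⁺(aq) + 2 NO₃⁻(aq) + 8 H⁺(aq)
Q = [Tl⁺]^3·[NO₃⁻]^2·[H⁺]^8 / ([Tl³⁺]^3·P(NO)^2); log Q = -1.731.
E = E° − (0.0592/n) log Q = +0.31 − (0.0592/6)(-1.731) = +0.327 V.

+0.327 V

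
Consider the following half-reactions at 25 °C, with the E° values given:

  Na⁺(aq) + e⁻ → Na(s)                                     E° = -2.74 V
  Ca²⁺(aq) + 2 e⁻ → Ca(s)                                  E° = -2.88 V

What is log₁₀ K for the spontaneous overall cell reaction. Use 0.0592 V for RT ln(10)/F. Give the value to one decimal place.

4.7

Cathode: Na⁺/Na; anode: Ca²⁺/Ca. E°cell = +0.14 V, n = 2.
log K = nE°cell / 0.0592 = (2)(+0.14) / 0.0592 = 4.7.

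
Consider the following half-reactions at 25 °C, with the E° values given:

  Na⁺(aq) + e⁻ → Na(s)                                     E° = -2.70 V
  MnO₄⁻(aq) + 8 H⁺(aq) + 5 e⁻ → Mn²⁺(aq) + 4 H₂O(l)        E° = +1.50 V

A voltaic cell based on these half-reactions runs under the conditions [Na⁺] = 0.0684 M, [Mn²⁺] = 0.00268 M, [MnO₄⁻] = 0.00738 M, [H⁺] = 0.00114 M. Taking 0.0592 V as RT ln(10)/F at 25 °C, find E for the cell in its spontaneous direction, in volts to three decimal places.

+3.995 V

MnO₄⁻/Mn²⁺ is the cathode (higher E°), Na⁺/Na the anode: E°cell = +1.50 − (-2.70) = +4.20 V, n = 5.
Overall: MnO₄⁻(aq) + 8 H⁺(aq) + 5 Na(s) → Mn²⁺(aq) + 4 H₂O(l) + 5 Na⁺(aq)
Q = [Mn²⁺]·[Na⁺]^5 / ([MnO₄⁻]·[H⁺]^8); log Q = 17.280.
E = E° − (0.0592/n) log Q = +4.20 − (0.0592/5)(17.280) = +3.995 V.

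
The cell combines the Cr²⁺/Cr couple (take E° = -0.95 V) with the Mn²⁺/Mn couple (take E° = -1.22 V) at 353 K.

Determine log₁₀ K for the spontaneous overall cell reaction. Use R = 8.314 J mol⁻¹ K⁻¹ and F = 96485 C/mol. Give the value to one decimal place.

Cathode: Cr²⁺/Cr; anode: Mn²⁺/Mn. E°cell = (-0.95) − (-1.22) = +0.27 V, with n = 2.
ΔG° = −nFE° = −RT ln K, so ln K = nFE°/(RT) = (2)(96485)(+0.27) / ((8.314)(353)) = 17.753.
log₁₀ K = 17.753 / ln 10 = 7.7.

7.7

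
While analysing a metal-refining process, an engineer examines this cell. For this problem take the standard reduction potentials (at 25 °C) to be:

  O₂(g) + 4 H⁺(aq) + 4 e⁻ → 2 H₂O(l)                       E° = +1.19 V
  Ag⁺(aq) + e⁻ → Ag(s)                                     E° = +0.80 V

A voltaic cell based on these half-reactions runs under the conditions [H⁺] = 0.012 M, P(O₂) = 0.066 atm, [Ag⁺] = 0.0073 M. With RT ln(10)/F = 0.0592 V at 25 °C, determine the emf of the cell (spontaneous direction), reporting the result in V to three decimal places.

O₂/H₂O is the cathode (higher E°), Ag⁺/Ag the anode: E°cell = +1.19 − (+0.80) = +0.39 V, n = 4.
Overall: O₂(g) + 4 H⁺(aq) + 4 Ag(s) → 2 H₂O(l) + 4 Ag⁺(aq)
Q = [Ag⁺]^4 / (P(O₂)·[H⁺]^4); log Q = 0.317.
E = E° − (0.0592/n) log Q = +0.39 − (0.0592/4)(0.317) = +0.385 V.

+0.385 V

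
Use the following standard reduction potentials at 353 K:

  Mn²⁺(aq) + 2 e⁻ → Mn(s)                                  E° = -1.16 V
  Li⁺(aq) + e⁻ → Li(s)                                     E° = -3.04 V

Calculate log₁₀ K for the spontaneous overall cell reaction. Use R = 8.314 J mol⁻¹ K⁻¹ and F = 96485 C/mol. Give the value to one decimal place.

53.7

Cathode: Mn²⁺/Mn; anode: Li⁺/Li. E°cell = (-1.16) − (-3.04) = +1.88 V, with n = 2.
ΔG° = −nFE° = −RT ln K, so ln K = nFE°/(RT) = (2)(96485)(+1.88) / ((8.314)(353)) = 123.613.
log₁₀ K = 123.613 / ln 10 = 53.7.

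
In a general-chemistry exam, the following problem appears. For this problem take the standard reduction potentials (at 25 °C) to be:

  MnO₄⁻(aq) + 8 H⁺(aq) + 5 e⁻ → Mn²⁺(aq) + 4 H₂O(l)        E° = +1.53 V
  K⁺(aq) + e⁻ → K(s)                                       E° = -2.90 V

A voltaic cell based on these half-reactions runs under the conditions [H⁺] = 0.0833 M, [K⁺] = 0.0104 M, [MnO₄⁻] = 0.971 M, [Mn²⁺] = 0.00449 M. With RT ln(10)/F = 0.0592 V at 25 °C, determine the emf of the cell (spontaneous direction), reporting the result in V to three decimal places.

+4.473 V

MnO₄⁻/Mn²⁺ is the cathode (higher E°), K⁺/K the anode: E°cell = +1.53 − (-2.90) = +4.43 V, n = 5.
Overall: MnO₄⁻(aq) + 8 H⁺(aq) + 5 K(s) → Mn²⁺(aq) + 4 H₂O(l) + 5 K⁺(aq)
Q = [Mn²⁺]·[K⁺]^5 / ([MnO₄⁻]·[H⁺]^8); log Q = -3.615.
E = E° − (0.0592/n) log Q = +4.43 − (0.0592/5)(-3.615) = +4.473 V.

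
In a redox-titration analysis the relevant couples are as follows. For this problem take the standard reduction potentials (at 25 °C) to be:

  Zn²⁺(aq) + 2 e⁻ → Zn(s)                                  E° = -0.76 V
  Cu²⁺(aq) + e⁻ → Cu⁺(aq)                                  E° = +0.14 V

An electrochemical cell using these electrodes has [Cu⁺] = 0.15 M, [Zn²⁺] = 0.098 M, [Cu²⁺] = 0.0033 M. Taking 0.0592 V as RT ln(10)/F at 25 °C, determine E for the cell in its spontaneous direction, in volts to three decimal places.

Cu²⁺/Cu⁺ is the cathode (higher E°), Zn²⁺/Zn the anode: E°cell = +0.14 − (-0.76) = +0.90 V, n = 2.
Overall: 2 Cu²⁺(aq) + Zn(s) → 2 Cu⁺(aq) + Zn²⁺(aq)
Q = [Cu⁺]^2·[Zn²⁺] / ([Cu²⁺]^2); log Q = 2.306.
E = E° − (0.0592/n) log Q = +0.90 − (0.0592/2)(2.306) = +0.832 V.

+0.832 V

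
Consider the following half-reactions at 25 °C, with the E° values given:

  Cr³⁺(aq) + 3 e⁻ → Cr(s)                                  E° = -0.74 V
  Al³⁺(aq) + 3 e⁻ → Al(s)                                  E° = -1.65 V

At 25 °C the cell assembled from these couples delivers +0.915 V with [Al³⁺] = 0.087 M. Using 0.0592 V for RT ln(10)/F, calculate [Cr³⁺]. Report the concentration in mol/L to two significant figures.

0.16 M

Cr³⁺/Cr is the cathode, Al³⁺/Al the anode: E°cell = +0.91 V, n = 3.
Overall reaction: Cr³⁺(aq) + Al(s) → Cr(s) + Al³⁺(aq); Q = [Al³⁺]^1/[Cr³⁺]^1.
From E = E° − (0.0592/n) log Q: log Q = (E° − E)·n/0.0592 = (+0.91 − (+0.915))·3/0.0592 = -0.2534.
So 1·log[Cr³⁺] = 1·log(0.087) − log Q = -1.0605 − (-0.2534) = -0.8071; [Cr³⁺] = 10^(-0.8071) ≈ 0.16 M.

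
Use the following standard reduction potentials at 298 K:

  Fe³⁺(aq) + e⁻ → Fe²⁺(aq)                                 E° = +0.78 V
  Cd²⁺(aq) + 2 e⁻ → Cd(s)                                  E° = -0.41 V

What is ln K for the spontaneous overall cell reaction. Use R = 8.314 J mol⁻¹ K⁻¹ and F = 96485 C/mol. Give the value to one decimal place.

Cathode: Fe³⁺/Fe²⁺; anode: Cd²⁺/Cd. E°cell = (+0.78) − (-0.41) = +1.19 V, with n = 2.
ΔG° = −nFE° = −RT ln K, so ln K = nFE°/(RT) = (2)(96485)(+1.19) / ((8.314)(298)) = 92.685.

92.7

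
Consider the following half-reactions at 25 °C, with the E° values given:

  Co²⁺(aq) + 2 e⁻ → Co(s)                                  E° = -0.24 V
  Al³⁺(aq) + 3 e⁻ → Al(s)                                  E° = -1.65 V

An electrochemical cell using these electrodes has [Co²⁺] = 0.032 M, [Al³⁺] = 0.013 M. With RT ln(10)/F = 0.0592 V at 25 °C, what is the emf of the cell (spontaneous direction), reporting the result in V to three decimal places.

+1.403 V

Co²⁺/Co is the cathode (higher E°), Al³⁺/Al the anode: E°cell = -0.24 − (-1.65) = +1.41 V, n = 6.
Overall: 3 Co²⁺(aq) + 2 Al(s) → 3 Co(s) + 2 Al³⁺(aq)
Q = [Al³⁺]^2 / ([Co²⁺]^3); log Q = 0.712.
E = E° − (0.0592/n) log Q = +1.41 − (0.0592/6)(0.712) = +1.403 V.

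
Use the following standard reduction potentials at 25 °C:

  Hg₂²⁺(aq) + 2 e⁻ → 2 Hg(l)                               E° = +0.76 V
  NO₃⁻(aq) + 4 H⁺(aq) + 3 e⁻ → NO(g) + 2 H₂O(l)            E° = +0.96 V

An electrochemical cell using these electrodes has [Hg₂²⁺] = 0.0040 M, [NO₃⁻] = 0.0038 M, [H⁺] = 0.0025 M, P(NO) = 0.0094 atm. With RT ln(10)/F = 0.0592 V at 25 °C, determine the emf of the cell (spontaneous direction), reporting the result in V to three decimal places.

+0.058 V

NO₃⁻/NO is the cathode (higher E°), Hg₂²⁺/Hg the anode: E°cell = +0.96 − (+0.76) = +0.20 V, n = 6.
Overall: 2 NO₃⁻(aq) + 8 H⁺(aq) + 6 Hg(l) → 2 NO(g) + 4 H₂O(l) + 3 Hg₂²⁺(aq)
Q = P(NO)^2·[Hg₂²⁺]^3 / ([NO₃⁻]^2·[H⁺]^8); log Q = 14.409.
E = E° − (0.0592/n) log Q = +0.20 − (0.0592/6)(14.409) = +0.058 V.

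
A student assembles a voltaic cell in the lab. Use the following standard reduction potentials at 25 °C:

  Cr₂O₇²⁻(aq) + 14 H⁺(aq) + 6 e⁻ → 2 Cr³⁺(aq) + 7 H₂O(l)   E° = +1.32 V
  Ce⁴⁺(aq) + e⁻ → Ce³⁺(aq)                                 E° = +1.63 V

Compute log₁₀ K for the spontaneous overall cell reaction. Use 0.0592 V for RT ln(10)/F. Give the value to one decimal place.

Cathode: Ce⁴⁺/Ce³⁺; anode: Cr₂O₇²⁻/Cr³⁺. E°cell = +0.31 V, n = 6.
log K = nE°cell / 0.0592 = (6)(+0.31) / 0.0592 = 31.4.

31.4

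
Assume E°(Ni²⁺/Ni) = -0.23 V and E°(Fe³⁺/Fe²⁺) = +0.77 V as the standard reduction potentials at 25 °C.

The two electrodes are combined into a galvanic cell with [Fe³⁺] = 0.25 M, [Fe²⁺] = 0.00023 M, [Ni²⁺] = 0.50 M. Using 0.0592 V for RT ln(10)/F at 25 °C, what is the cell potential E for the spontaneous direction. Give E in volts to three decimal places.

+1.189 V

Fe³⁺/Fe²⁺ is the cathode (higher E°), Ni²⁺/Ni the anode: E°cell = +0.77 − (-0.23) = +1.00 V, n = 2.
Overall: 2 Fe³⁺(aq) + Ni(s) → 2 Fe²⁺(aq) + Ni²⁺(aq)
Q = [Fe²⁺]^2·[Ni²⁺] / ([Fe³⁺]^2); log Q = -6.373.
E = E° − (0.0592/n) log Q = +1.00 − (0.0592/2)(-6.373) = +1.189 V.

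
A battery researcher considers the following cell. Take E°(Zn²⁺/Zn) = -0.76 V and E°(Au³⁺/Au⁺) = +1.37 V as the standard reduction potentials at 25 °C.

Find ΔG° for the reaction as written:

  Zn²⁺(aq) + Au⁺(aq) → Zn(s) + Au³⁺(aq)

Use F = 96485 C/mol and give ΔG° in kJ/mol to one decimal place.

As written, Zn²⁺/Zn is reduced (cathode) and Au³⁺/Au⁺ is oxidised (anode), so E°cell = (-0.76) − (+1.37) = -2.13 V.
Balancing electrons gives n = 2.
ΔG° = −nFE° = −(2)(96485)(-2.13) = 411,026 J = +411.0 kJ/mol.

+411.0 kJ/mol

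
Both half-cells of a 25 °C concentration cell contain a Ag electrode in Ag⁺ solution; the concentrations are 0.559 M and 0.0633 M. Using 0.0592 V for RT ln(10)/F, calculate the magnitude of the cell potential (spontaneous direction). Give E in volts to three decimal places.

+0.056 V

For a concentration cell E°cell = 0. The 0.559 M side is the cathode (reduction is favoured where [Ag⁺] is higher).
With n = 1, E = −(0.0592/1) log([Ag⁺]ₐₙ/[Ag⁺]꜀ₐₜ) = −(0.0592/1) log(0.0633/0.559) = −(0.0592/1)(-0.946) = +0.056 V.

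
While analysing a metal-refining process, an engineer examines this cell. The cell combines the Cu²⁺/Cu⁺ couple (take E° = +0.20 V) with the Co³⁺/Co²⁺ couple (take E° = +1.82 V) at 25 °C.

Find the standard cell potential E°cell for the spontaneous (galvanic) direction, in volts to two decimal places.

The Co³⁺/Co²⁺ couple has the higher reduction potential, so it is the cathode; Cu²⁺/Cu⁺ is oxidised at the anode.
E°cell = E°(cathode) − E°(anode) = (+1.82) − (+0.20) = +1.62 V.

+1.62 V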